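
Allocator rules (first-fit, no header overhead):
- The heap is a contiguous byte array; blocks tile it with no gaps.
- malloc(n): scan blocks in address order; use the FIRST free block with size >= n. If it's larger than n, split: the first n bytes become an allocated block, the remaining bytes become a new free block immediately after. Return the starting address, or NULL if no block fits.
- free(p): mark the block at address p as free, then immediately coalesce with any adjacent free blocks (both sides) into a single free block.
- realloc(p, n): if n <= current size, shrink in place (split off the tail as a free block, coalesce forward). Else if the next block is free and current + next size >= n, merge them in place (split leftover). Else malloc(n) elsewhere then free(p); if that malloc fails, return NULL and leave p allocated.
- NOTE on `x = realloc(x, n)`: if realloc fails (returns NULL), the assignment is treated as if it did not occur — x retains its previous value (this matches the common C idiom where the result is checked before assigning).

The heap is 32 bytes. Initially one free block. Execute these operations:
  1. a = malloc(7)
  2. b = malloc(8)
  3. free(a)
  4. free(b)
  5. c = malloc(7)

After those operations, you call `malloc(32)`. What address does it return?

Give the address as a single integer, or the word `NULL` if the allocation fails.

Op 1: a = malloc(7) -> a = 0; heap: [0-6 ALLOC][7-31 FREE]
Op 2: b = malloc(8) -> b = 7; heap: [0-6 ALLOC][7-14 ALLOC][15-31 FREE]
Op 3: free(a) -> (freed a); heap: [0-6 FREE][7-14 ALLOC][15-31 FREE]
Op 4: free(b) -> (freed b); heap: [0-31 FREE]
Op 5: c = malloc(7) -> c = 0; heap: [0-6 ALLOC][7-31 FREE]
malloc(32): first-fit scan over [0-6 ALLOC][7-31 FREE] -> NULL

Answer: NULL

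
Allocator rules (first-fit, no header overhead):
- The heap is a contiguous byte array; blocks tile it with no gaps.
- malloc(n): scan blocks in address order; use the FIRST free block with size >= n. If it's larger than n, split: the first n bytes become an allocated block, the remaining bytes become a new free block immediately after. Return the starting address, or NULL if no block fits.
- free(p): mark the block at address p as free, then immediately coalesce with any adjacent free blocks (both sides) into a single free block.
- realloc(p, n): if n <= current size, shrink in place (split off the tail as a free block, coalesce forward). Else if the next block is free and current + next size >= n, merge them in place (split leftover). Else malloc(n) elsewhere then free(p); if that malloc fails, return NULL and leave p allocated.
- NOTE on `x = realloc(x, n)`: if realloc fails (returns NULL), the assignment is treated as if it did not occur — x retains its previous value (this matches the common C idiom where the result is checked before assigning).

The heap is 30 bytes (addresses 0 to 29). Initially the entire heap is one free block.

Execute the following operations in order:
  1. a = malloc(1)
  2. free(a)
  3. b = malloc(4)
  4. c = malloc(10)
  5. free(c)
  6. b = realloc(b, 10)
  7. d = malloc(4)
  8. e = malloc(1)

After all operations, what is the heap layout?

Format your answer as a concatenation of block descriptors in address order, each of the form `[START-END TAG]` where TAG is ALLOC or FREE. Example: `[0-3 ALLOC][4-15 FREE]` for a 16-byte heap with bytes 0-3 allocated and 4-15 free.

Op 1: a = malloc(1) -> a = 0; heap: [0-0 ALLOC][1-29 FREE]
Op 2: free(a) -> (freed a); heap: [0-29 FREE]
Op 3: b = malloc(4) -> b = 0; heap: [0-3 ALLOC][4-29 FREE]
Op 4: c = malloc(10) -> c = 4; heap: [0-3 ALLOC][4-13 ALLOC][14-29 FREE]
Op 5: free(c) -> (freed c); heap: [0-3 ALLOC][4-29 FREE]
Op 6: b = realloc(b, 10) -> b = 0; heap: [0-9 ALLOC][10-29 FREE]
Op 7: d = malloc(4) -> d = 10; heap: [0-9 ALLOC][10-13 ALLOC][14-29 FREE]
Op 8: e = malloc(1) -> e = 14; heap: [0-9 ALLOC][10-13 ALLOC][14-14 ALLOC][15-29 FREE]

Answer: [0-9 ALLOC][10-13 ALLOC][14-14 ALLOC][15-29 FREE]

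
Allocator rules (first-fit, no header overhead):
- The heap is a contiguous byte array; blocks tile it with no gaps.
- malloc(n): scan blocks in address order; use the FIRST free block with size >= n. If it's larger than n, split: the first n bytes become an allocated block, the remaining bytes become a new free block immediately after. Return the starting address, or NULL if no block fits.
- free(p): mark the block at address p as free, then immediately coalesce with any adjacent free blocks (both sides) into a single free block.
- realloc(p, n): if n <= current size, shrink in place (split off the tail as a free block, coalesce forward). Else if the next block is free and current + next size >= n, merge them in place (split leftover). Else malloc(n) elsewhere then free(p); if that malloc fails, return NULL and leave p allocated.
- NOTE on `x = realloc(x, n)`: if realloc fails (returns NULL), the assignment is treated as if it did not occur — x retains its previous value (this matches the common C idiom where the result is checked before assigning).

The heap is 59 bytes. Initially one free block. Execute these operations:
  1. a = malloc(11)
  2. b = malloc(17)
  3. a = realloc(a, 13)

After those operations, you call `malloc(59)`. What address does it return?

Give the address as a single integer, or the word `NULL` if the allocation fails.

Answer: NULL

Derivation:
Op 1: a = malloc(11) -> a = 0; heap: [0-10 ALLOC][11-58 FREE]
Op 2: b = malloc(17) -> b = 11; heap: [0-10 ALLOC][11-27 ALLOC][28-58 FREE]
Op 3: a = realloc(a, 13) -> a = 28; heap: [0-10 FREE][11-27 ALLOC][28-40 ALLOC][41-58 FREE]
malloc(59): first-fit scan over [0-10 FREE][11-27 ALLOC][28-40 ALLOC][41-58 FREE] -> NULL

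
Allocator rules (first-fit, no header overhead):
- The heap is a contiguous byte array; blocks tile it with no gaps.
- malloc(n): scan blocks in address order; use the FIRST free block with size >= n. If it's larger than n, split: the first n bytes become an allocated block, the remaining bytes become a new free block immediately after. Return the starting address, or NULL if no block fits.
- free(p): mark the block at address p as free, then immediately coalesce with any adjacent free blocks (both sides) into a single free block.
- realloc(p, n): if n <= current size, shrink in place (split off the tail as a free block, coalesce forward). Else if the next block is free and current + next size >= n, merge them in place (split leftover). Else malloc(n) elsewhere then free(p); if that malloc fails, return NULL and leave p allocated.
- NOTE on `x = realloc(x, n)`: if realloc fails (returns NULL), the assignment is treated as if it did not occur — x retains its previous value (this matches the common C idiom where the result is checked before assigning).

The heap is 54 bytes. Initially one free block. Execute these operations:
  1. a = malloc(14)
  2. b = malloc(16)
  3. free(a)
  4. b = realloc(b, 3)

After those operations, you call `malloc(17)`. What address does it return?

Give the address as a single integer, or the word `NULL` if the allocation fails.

Op 1: a = malloc(14) -> a = 0; heap: [0-13 ALLOC][14-53 FREE]
Op 2: b = malloc(16) -> b = 14; heap: [0-13 ALLOC][14-29 ALLOC][30-53 FREE]
Op 3: free(a) -> (freed a); heap: [0-13 FREE][14-29 ALLOC][30-53 FREE]
Op 4: b = realloc(b, 3) -> b = 14; heap: [0-13 FREE][14-16 ALLOC][17-53 FREE]
malloc(17): first-fit scan over [0-13 FREE][14-16 ALLOC][17-53 FREE] -> 17

Answer: 17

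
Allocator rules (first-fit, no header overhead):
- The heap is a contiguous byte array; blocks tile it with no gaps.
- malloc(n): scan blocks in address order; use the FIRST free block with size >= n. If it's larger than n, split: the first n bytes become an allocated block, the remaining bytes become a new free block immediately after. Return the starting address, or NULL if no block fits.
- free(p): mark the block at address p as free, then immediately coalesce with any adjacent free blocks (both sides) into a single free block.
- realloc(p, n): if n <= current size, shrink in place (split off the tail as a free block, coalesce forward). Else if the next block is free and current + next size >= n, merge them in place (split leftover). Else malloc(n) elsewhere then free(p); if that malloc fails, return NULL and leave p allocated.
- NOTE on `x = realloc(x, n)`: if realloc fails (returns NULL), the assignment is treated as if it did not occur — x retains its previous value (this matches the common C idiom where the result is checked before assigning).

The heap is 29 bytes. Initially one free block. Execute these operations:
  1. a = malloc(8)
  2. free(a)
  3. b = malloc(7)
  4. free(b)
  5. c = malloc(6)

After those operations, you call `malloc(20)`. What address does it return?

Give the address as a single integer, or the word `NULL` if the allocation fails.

Answer: 6

Derivation:
Op 1: a = malloc(8) -> a = 0; heap: [0-7 ALLOC][8-28 FREE]
Op 2: free(a) -> (freed a); heap: [0-28 FREE]
Op 3: b = malloc(7) -> b = 0; heap: [0-6 ALLOC][7-28 FREE]
Op 4: free(b) -> (freed b); heap: [0-28 FREE]
Op 5: c = malloc(6) -> c = 0; heap: [0-5 ALLOC][6-28 FREE]
malloc(20): first-fit scan over [0-5 ALLOC][6-28 FREE] -> 6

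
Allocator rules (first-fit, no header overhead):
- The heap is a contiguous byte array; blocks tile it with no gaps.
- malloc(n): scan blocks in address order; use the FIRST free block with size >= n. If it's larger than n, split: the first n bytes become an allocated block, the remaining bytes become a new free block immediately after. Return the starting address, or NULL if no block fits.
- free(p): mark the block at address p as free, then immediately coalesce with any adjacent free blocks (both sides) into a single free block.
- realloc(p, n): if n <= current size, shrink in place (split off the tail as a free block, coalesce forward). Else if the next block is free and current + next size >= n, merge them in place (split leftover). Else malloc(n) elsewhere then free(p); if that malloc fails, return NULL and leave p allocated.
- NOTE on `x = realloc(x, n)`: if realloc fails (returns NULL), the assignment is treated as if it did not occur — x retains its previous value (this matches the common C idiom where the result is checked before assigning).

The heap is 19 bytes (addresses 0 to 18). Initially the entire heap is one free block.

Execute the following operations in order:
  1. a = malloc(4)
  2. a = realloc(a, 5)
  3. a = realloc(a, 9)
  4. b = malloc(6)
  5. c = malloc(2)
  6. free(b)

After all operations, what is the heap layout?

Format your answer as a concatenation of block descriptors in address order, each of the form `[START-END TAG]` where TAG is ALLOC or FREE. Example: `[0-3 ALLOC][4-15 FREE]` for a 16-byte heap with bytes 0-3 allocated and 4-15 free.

Answer: [0-8 ALLOC][9-14 FREE][15-16 ALLOC][17-18 FREE]

Derivation:
Op 1: a = malloc(4) -> a = 0; heap: [0-3 ALLOC][4-18 FREE]
Op 2: a = realloc(a, 5) -> a = 0; heap: [0-4 ALLOC][5-18 FREE]
Op 3: a = realloc(a, 9) -> a = 0; heap: [0-8 ALLOC][9-18 FREE]
Op 4: b = malloc(6) -> b = 9; heap: [0-8 ALLOC][9-14 ALLOC][15-18 FREE]
Op 5: c = malloc(2) -> c = 15; heap: [0-8 ALLOC][9-14 ALLOC][15-16 ALLOC][17-18 FREE]
Op 6: free(b) -> (freed b); heap: [0-8 ALLOC][9-14 FREE][15-16 ALLOC][17-18 FREE]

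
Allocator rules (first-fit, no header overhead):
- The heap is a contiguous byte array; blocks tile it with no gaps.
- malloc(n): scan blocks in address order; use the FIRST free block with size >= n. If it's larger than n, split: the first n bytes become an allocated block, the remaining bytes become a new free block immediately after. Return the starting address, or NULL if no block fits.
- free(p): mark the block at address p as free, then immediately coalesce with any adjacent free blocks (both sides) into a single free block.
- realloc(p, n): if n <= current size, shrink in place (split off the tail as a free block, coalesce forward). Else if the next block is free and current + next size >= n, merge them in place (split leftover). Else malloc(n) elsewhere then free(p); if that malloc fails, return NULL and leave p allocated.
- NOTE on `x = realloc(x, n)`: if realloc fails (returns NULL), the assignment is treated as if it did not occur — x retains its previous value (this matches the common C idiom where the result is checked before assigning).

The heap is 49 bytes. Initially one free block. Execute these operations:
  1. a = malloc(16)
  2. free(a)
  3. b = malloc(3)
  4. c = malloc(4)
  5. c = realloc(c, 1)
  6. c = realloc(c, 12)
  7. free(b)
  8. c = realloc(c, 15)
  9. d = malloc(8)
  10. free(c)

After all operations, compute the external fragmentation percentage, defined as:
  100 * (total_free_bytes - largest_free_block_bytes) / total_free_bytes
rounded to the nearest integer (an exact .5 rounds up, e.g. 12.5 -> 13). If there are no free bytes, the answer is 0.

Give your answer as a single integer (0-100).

Answer: 44

Derivation:
Op 1: a = malloc(16) -> a = 0; heap: [0-15 ALLOC][16-48 FREE]
Op 2: free(a) -> (freed a); heap: [0-48 FREE]
Op 3: b = malloc(3) -> b = 0; heap: [0-2 ALLOC][3-48 FREE]
Op 4: c = malloc(4) -> c = 3; heap: [0-2 ALLOC][3-6 ALLOC][7-48 FREE]
Op 5: c = realloc(c, 1) -> c = 3; heap: [0-2 ALLOC][3-3 ALLOC][4-48 FREE]
Op 6: c = realloc(c, 12) -> c = 3; heap: [0-2 ALLOC][3-14 ALLOC][15-48 FREE]
Op 7: free(b) -> (freed b); heap: [0-2 FREE][3-14 ALLOC][15-48 FREE]
Op 8: c = realloc(c, 15) -> c = 3; heap: [0-2 FREE][3-17 ALLOC][18-48 FREE]
Op 9: d = malloc(8) -> d = 18; heap: [0-2 FREE][3-17 ALLOC][18-25 ALLOC][26-48 FREE]
Op 10: free(c) -> (freed c); heap: [0-17 FREE][18-25 ALLOC][26-48 FREE]
Free blocks: [18 23] total_free=41 largest=23 -> 100*(41-23)/41 = 1800/41 ≈ 43.902 -> rounds to 44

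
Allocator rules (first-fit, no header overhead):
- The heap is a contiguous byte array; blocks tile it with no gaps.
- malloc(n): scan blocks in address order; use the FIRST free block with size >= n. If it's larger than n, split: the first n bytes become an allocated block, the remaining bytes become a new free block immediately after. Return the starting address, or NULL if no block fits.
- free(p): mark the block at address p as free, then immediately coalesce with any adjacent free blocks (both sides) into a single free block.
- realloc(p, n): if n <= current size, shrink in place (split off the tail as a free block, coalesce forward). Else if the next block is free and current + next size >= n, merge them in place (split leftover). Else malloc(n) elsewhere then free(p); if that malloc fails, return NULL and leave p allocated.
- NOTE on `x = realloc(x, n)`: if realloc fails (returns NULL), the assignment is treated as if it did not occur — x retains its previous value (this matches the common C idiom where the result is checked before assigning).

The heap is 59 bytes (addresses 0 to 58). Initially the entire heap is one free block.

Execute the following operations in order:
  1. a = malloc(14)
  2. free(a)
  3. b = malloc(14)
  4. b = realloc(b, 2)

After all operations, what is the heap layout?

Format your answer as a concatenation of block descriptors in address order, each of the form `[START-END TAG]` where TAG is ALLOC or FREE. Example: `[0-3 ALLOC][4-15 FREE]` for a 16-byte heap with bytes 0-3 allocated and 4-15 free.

Answer: [0-1 ALLOC][2-58 FREE]

Derivation:
Op 1: a = malloc(14) -> a = 0; heap: [0-13 ALLOC][14-58 FREE]
Op 2: free(a) -> (freed a); heap: [0-58 FREE]
Op 3: b = malloc(14) -> b = 0; heap: [0-13 ALLOC][14-58 FREE]
Op 4: b = realloc(b, 2) -> b = 0; heap: [0-1 ALLOC][2-58 FREE]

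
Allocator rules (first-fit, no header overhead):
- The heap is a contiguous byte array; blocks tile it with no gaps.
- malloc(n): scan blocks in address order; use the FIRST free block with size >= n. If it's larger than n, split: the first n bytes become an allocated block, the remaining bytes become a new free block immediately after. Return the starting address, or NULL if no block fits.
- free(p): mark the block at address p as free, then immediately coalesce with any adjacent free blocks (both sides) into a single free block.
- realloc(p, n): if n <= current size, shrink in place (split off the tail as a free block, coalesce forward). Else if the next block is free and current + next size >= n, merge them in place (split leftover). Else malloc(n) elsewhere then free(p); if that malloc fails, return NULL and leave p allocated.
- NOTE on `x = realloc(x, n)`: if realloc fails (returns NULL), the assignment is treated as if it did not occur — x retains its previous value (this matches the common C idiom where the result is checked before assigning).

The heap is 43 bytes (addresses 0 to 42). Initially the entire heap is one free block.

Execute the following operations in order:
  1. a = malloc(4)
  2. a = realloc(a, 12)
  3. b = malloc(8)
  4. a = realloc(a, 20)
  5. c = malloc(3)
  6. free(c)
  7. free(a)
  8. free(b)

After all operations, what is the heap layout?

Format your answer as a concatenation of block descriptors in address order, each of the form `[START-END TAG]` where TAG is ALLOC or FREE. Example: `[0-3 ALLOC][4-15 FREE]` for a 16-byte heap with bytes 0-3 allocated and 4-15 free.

Op 1: a = malloc(4) -> a = 0; heap: [0-3 ALLOC][4-42 FREE]
Op 2: a = realloc(a, 12) -> a = 0; heap: [0-11 ALLOC][12-42 FREE]
Op 3: b = malloc(8) -> b = 12; heap: [0-11 ALLOC][12-19 ALLOC][20-42 FREE]
Op 4: a = realloc(a, 20) -> a = 20; heap: [0-11 FREE][12-19 ALLOC][20-39 ALLOC][40-42 FREE]
Op 5: c = malloc(3) -> c = 0; heap: [0-2 ALLOC][3-11 FREE][12-19 ALLOC][20-39 ALLOC][40-42 FREE]
Op 6: free(c) -> (freed c); heap: [0-11 FREE][12-19 ALLOC][20-39 ALLOC][40-42 FREE]
Op 7: free(a) -> (freed a); heap: [0-11 FREE][12-19 ALLOC][20-42 FREE]
Op 8: free(b) -> (freed b); heap: [0-42 FREE]

Answer: [0-42 FREE]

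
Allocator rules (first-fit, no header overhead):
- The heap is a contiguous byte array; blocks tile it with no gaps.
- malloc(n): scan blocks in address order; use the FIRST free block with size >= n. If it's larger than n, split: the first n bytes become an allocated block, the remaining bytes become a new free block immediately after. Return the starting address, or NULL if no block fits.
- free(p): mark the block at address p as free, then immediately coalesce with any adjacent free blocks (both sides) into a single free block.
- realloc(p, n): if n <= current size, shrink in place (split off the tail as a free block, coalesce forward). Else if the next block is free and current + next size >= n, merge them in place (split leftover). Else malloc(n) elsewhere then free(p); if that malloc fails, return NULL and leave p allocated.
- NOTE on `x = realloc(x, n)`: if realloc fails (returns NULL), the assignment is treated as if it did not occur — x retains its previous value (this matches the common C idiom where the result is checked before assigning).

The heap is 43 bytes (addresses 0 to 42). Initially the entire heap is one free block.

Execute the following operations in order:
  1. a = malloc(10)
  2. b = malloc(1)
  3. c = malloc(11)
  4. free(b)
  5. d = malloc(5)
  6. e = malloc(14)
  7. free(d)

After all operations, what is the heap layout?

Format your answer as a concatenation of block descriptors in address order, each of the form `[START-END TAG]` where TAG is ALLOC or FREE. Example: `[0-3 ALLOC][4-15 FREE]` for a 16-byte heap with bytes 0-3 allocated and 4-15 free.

Answer: [0-9 ALLOC][10-10 FREE][11-21 ALLOC][22-26 FREE][27-40 ALLOC][41-42 FREE]

Derivation:
Op 1: a = malloc(10) -> a = 0; heap: [0-9 ALLOC][10-42 FREE]
Op 2: b = malloc(1) -> b = 10; heap: [0-9 ALLOC][10-10 ALLOC][11-42 FREE]
Op 3: c = malloc(11) -> c = 11; heap: [0-9 ALLOC][10-10 ALLOC][11-21 ALLOC][22-42 FREE]
Op 4: free(b) -> (freed b); heap: [0-9 ALLOC][10-10 FREE][11-21 ALLOC][22-42 FREE]
Op 5: d = malloc(5) -> d = 22; heap: [0-9 ALLOC][10-10 FREE][11-21 ALLOC][22-26 ALLOC][27-42 FREE]
Op 6: e = malloc(14) -> e = 27; heap: [0-9 ALLOC][10-10 FREE][11-21 ALLOC][22-26 ALLOC][27-40 ALLOC][41-42 FREE]
Op 7: free(d) -> (freed d); heap: [0-9 ALLOC][10-10 FREE][11-21 ALLOC][22-26 FREE][27-40 ALLOC][41-42 FREE]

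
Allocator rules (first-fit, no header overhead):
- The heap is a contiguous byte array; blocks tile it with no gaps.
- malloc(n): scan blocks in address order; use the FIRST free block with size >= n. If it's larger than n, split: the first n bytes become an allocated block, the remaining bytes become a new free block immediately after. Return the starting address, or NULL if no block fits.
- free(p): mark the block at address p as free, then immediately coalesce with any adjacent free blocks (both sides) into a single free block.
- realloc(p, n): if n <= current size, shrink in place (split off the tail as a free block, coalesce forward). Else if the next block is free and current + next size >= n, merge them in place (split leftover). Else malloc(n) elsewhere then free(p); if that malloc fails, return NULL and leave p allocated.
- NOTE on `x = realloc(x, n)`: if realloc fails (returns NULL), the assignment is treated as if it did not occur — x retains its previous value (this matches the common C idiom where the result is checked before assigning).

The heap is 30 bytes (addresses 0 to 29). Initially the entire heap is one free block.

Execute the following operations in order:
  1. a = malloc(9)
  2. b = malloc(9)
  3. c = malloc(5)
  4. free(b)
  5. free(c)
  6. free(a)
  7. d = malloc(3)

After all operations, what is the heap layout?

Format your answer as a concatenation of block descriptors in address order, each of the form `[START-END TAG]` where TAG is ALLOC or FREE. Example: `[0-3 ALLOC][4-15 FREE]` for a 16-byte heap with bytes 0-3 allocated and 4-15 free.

Answer: [0-2 ALLOC][3-29 FREE]

Derivation:
Op 1: a = malloc(9) -> a = 0; heap: [0-8 ALLOC][9-29 FREE]
Op 2: b = malloc(9) -> b = 9; heap: [0-8 ALLOC][9-17 ALLOC][18-29 FREE]
Op 3: c = malloc(5) -> c = 18; heap: [0-8 ALLOC][9-17 ALLOC][18-22 ALLOC][23-29 FREE]
Op 4: free(b) -> (freed b); heap: [0-8 ALLOC][9-17 FREE][18-22 ALLOC][23-29 FREE]
Op 5: free(c) -> (freed c); heap: [0-8 ALLOC][9-29 FREE]
Op 6: free(a) -> (freed a); heap: [0-29 FREE]
Op 7: d = malloc(3) -> d = 0; heap: [0-2 ALLOC][3-29 FREE]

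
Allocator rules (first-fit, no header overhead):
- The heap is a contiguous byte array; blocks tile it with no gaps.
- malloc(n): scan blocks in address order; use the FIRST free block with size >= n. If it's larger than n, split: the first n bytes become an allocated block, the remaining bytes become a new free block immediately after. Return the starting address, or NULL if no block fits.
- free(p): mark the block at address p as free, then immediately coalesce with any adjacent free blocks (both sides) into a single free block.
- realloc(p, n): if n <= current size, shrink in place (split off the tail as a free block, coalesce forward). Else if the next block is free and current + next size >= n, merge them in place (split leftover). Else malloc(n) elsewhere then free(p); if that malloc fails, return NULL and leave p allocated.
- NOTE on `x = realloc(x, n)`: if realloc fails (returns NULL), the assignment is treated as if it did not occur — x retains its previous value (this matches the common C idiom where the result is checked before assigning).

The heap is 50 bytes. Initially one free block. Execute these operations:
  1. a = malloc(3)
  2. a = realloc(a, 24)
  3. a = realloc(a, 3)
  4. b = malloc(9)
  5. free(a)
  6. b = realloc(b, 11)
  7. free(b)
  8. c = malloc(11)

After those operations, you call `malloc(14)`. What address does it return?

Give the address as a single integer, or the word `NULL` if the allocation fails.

Op 1: a = malloc(3) -> a = 0; heap: [0-2 ALLOC][3-49 FREE]
Op 2: a = realloc(a, 24) -> a = 0; heap: [0-23 ALLOC][24-49 FREE]
Op 3: a = realloc(a, 3) -> a = 0; heap: [0-2 ALLOC][3-49 FREE]
Op 4: b = malloc(9) -> b = 3; heap: [0-2 ALLOC][3-11 ALLOC][12-49 FREE]
Op 5: free(a) -> (freed a); heap: [0-2 FREE][3-11 ALLOC][12-49 FREE]
Op 6: b = realloc(b, 11) -> b = 3; heap: [0-2 FREE][3-13 ALLOC][14-49 FREE]
Op 7: free(b) -> (freed b); heap: [0-49 FREE]
Op 8: c = malloc(11) -> c = 0; heap: [0-10 ALLOC][11-49 FREE]
malloc(14): first-fit scan over [0-10 ALLOC][11-49 FREE] -> 11

Answer: 11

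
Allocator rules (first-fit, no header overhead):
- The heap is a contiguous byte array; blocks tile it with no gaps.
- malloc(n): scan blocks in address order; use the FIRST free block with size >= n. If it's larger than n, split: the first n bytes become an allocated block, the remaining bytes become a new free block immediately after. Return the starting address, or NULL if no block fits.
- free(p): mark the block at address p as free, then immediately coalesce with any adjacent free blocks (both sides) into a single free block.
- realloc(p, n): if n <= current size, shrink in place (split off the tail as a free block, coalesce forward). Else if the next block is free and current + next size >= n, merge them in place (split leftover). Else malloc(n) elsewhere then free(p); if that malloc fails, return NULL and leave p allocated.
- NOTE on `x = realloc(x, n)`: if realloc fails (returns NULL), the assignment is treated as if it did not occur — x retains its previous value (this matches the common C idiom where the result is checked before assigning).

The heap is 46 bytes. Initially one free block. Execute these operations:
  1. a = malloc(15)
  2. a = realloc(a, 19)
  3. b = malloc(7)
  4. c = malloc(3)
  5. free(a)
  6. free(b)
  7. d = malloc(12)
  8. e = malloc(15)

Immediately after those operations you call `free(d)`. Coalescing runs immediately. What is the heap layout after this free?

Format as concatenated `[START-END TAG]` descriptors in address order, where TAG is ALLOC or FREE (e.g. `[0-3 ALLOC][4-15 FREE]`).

Op 1: a = malloc(15) -> a = 0; heap: [0-14 ALLOC][15-45 FREE]
Op 2: a = realloc(a, 19) -> a = 0; heap: [0-18 ALLOC][19-45 FREE]
Op 3: b = malloc(7) -> b = 19; heap: [0-18 ALLOC][19-25 ALLOC][26-45 FREE]
Op 4: c = malloc(3) -> c = 26; heap: [0-18 ALLOC][19-25 ALLOC][26-28 ALLOC][29-45 FREE]
Op 5: free(a) -> (freed a); heap: [0-18 FREE][19-25 ALLOC][26-28 ALLOC][29-45 FREE]
Op 6: free(b) -> (freed b); heap: [0-25 FREE][26-28 ALLOC][29-45 FREE]
Op 7: d = malloc(12) -> d = 0; heap: [0-11 ALLOC][12-25 FREE][26-28 ALLOC][29-45 FREE]
Op 8: e = malloc(15) -> e = 29; heap: [0-11 ALLOC][12-25 FREE][26-28 ALLOC][29-43 ALLOC][44-45 FREE]
free(d): d = 0 -> block [0-11 ALLOC]; mark free, coalesce with adjacent free neighbors -> [0-25 FREE][26-28 ALLOC][29-43 ALLOC][44-45 FREE]

Answer: [0-25 FREE][26-28 ALLOC][29-43 ALLOC][44-45 FREE]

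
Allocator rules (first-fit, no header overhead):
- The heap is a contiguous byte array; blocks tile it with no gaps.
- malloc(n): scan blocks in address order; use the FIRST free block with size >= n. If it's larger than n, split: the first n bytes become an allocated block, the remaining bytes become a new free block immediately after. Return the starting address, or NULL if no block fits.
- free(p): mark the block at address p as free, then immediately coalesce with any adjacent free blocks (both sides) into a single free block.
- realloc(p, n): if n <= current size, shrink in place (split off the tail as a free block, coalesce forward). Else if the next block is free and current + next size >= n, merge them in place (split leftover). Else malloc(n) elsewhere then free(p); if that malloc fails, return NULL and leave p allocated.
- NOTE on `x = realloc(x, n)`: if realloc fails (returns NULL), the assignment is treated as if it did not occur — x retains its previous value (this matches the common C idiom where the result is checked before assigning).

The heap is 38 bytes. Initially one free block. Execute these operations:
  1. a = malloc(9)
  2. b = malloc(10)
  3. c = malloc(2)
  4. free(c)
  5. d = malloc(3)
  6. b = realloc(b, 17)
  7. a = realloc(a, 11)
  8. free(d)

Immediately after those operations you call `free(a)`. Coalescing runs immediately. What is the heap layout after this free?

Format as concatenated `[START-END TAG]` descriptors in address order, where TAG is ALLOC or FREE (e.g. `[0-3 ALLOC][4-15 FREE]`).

Answer: [0-8 FREE][9-18 ALLOC][19-37 FREE]

Derivation:
Op 1: a = malloc(9) -> a = 0; heap: [0-8 ALLOC][9-37 FREE]
Op 2: b = malloc(10) -> b = 9; heap: [0-8 ALLOC][9-18 ALLOC][19-37 FREE]
Op 3: c = malloc(2) -> c = 19; heap: [0-8 ALLOC][9-18 ALLOC][19-20 ALLOC][21-37 FREE]
Op 4: free(c) -> (freed c); heap: [0-8 ALLOC][9-18 ALLOC][19-37 FREE]
Op 5: d = malloc(3) -> d = 19; heap: [0-8 ALLOC][9-18 ALLOC][19-21 ALLOC][22-37 FREE]
Op 6: b = realloc(b, 17) -> NULL (b unchanged); heap: [0-8 ALLOC][9-18 ALLOC][19-21 ALLOC][22-37 FREE]
Op 7: a = realloc(a, 11) -> a = 22; heap: [0-8 FREE][9-18 ALLOC][19-21 ALLOC][22-32 ALLOC][33-37 FREE]
Op 8: free(d) -> (freed d); heap: [0-8 FREE][9-18 ALLOC][19-21 FREE][22-32 ALLOC][33-37 FREE]
free(a): a = 22 -> block [22-32 ALLOC]; mark free, coalesce with adjacent free neighbors -> [0-8 FREE][9-18 ALLOC][19-37 FREE]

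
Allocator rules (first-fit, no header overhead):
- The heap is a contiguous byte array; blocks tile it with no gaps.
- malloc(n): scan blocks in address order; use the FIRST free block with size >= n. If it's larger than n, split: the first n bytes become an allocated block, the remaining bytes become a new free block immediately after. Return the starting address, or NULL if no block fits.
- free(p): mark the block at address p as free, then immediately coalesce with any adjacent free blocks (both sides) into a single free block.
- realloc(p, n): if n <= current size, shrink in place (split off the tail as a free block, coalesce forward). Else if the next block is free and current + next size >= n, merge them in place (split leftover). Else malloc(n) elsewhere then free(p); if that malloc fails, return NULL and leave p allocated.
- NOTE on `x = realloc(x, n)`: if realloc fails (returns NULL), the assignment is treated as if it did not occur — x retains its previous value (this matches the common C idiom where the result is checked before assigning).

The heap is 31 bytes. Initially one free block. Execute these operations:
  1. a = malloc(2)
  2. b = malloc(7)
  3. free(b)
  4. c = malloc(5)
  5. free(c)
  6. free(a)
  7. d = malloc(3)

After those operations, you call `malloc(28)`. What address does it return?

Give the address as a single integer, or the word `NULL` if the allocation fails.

Op 1: a = malloc(2) -> a = 0; heap: [0-1 ALLOC][2-30 FREE]
Op 2: b = malloc(7) -> b = 2; heap: [0-1 ALLOC][2-8 ALLOC][9-30 FREE]
Op 3: free(b) -> (freed b); heap: [0-1 ALLOC][2-30 FREE]
Op 4: c = malloc(5) -> c = 2; heap: [0-1 ALLOC][2-6 ALLOC][7-30 FREE]
Op 5: free(c) -> (freed c); heap: [0-1 ALLOC][2-30 FREE]
Op 6: free(a) -> (freed a); heap: [0-30 FREE]
Op 7: d = malloc(3) -> d = 0; heap: [0-2 ALLOC][3-30 FREE]
malloc(28): first-fit scan over [0-2 ALLOC][3-30 FREE] -> 3

Answer: 3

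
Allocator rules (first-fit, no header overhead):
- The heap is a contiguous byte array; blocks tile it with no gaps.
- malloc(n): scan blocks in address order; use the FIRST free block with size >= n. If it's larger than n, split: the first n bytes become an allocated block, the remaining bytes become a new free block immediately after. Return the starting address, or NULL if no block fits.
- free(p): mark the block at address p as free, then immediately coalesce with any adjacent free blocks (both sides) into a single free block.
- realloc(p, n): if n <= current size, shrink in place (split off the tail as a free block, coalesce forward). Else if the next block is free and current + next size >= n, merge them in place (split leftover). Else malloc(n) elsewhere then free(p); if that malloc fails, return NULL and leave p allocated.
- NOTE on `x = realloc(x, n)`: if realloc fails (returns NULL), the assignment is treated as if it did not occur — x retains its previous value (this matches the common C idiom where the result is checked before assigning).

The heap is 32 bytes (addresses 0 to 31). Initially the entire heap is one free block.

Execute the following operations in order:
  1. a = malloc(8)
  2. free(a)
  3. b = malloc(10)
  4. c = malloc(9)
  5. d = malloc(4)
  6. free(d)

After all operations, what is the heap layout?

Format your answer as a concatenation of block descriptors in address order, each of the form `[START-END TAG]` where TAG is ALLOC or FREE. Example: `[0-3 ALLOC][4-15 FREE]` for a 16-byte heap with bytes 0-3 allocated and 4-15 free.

Op 1: a = malloc(8) -> a = 0; heap: [0-7 ALLOC][8-31 FREE]
Op 2: free(a) -> (freed a); heap: [0-31 FREE]
Op 3: b = malloc(10) -> b = 0; heap: [0-9 ALLOC][10-31 FREE]
Op 4: c = malloc(9) -> c = 10; heap: [0-9 ALLOC][10-18 ALLOC][19-31 FREE]
Op 5: d = malloc(4) -> d = 19; heap: [0-9 ALLOC][10-18 ALLOC][19-22 ALLOC][23-31 FREE]
Op 6: free(d) -> (freed d); heap: [0-9 ALLOC][10-18 ALLOC][19-31 FREE]

Answer: [0-9 ALLOC][10-18 ALLOC][19-31 FREE]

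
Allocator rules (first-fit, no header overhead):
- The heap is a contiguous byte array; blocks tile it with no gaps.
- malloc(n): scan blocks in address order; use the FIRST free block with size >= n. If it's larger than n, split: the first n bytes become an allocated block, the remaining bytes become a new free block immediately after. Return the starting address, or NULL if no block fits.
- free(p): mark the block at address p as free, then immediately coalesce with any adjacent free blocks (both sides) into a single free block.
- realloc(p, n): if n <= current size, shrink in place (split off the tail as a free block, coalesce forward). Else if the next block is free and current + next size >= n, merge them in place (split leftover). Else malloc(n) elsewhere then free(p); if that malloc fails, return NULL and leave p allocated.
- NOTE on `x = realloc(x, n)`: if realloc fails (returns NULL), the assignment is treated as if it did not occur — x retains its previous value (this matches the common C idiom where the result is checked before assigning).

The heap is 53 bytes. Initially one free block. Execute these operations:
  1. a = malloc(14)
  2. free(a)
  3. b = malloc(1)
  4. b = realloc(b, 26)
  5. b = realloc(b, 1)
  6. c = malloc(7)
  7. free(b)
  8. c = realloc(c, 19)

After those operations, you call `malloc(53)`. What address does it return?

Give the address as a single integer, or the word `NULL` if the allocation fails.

Op 1: a = malloc(14) -> a = 0; heap: [0-13 ALLOC][14-52 FREE]
Op 2: free(a) -> (freed a); heap: [0-52 FREE]
Op 3: b = malloc(1) -> b = 0; heap: [0-0 ALLOC][1-52 FREE]
Op 4: b = realloc(b, 26) -> b = 0; heap: [0-25 ALLOC][26-52 FREE]
Op 5: b = realloc(b, 1) -> b = 0; heap: [0-0 ALLOC][1-52 FREE]
Op 6: c = malloc(7) -> c = 1; heap: [0-0 ALLOC][1-7 ALLOC][8-52 FREE]
Op 7: free(b) -> (freed b); heap: [0-0 FREE][1-7 ALLOC][8-52 FREE]
Op 8: c = realloc(c, 19) -> c = 1; heap: [0-0 FREE][1-19 ALLOC][20-52 FREE]
malloc(53): first-fit scan over [0-0 FREE][1-19 ALLOC][20-52 FREE] -> NULL

Answer: NULL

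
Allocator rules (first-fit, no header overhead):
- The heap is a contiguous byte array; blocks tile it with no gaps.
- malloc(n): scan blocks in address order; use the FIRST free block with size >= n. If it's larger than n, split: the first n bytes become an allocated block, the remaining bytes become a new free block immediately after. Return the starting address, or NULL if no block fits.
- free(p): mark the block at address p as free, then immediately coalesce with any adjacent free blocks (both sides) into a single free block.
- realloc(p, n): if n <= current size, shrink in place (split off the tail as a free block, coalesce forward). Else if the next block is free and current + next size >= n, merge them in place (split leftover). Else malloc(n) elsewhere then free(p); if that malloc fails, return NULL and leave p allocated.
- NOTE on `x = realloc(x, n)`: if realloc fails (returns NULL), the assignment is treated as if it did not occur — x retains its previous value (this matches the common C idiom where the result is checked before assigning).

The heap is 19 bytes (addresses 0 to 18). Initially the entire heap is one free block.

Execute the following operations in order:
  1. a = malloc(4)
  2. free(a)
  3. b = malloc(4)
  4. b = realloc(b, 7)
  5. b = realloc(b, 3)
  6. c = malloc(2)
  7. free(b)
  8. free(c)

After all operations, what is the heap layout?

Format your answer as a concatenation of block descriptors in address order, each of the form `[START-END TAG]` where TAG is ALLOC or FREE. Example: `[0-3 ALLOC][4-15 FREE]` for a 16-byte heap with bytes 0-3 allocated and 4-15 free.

Answer: [0-18 FREE]

Derivation:
Op 1: a = malloc(4) -> a = 0; heap: [0-3 ALLOC][4-18 FREE]
Op 2: free(a) -> (freed a); heap: [0-18 FREE]
Op 3: b = malloc(4) -> b = 0; heap: [0-3 ALLOC][4-18 FREE]
Op 4: b = realloc(b, 7) -> b = 0; heap: [0-6 ALLOC][7-18 FREE]
Op 5: b = realloc(b, 3) -> b = 0; heap: [0-2 ALLOC][3-18 FREE]
Op 6: c = malloc(2) -> c = 3; heap: [0-2 ALLOC][3-4 ALLOC][5-18 FREE]
Op 7: free(b) -> (freed b); heap: [0-2 FREE][3-4 ALLOC][5-18 FREE]
Op 8: free(c) -> (freed c); heap: [0-18 FREE]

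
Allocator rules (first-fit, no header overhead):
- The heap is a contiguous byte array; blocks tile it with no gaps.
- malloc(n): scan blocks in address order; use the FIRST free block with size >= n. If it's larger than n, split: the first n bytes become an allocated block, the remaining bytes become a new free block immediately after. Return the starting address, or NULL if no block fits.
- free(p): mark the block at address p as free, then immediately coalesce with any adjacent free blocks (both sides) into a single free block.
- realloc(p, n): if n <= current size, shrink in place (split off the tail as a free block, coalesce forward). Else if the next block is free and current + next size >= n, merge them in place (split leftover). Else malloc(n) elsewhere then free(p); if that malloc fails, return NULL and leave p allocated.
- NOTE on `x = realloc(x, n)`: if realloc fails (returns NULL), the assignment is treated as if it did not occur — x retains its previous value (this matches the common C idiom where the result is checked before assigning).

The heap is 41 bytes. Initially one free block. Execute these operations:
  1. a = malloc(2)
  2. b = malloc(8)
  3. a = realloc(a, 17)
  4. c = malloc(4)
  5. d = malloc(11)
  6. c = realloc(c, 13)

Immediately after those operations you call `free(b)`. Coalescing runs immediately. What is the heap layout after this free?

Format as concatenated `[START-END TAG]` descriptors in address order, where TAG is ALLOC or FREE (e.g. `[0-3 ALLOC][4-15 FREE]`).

Answer: [0-9 FREE][10-26 ALLOC][27-39 ALLOC][40-40 FREE]

Derivation:
Op 1: a = malloc(2) -> a = 0; heap: [0-1 ALLOC][2-40 FREE]
Op 2: b = malloc(8) -> b = 2; heap: [0-1 ALLOC][2-9 ALLOC][10-40 FREE]
Op 3: a = realloc(a, 17) -> a = 10; heap: [0-1 FREE][2-9 ALLOC][10-26 ALLOC][27-40 FREE]
Op 4: c = malloc(4) -> c = 27; heap: [0-1 FREE][2-9 ALLOC][10-26 ALLOC][27-30 ALLOC][31-40 FREE]
Op 5: d = malloc(11) -> d = NULL; heap: [0-1 FREE][2-9 ALLOC][10-26 ALLOC][27-30 ALLOC][31-40 FREE]
Op 6: c = realloc(c, 13) -> c = 27; heap: [0-1 FREE][2-9 ALLOC][10-26 ALLOC][27-39 ALLOC][40-40 FREE]
free(b): b = 2 -> block [2-9 ALLOC]; mark free, coalesce with adjacent free neighbors -> [0-9 FREE][10-26 ALLOC][27-39 ALLOC][40-40 FREE]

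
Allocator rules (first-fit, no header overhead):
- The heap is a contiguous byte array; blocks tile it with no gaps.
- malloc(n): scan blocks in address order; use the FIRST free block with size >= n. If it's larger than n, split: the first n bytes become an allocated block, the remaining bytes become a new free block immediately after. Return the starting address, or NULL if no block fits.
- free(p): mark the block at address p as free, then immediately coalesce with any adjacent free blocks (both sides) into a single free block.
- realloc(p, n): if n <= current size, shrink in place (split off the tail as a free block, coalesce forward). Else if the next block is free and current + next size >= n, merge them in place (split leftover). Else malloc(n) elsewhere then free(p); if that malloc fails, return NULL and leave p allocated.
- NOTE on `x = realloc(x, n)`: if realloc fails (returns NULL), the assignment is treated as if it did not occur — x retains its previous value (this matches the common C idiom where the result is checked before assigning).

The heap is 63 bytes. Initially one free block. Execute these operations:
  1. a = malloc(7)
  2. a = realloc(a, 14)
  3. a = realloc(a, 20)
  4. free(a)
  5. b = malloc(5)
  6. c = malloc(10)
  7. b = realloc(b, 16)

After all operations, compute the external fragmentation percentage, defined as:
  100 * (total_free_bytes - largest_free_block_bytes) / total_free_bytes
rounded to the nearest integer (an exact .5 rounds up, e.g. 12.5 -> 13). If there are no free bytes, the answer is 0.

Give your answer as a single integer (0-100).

Answer: 14

Derivation:
Op 1: a = malloc(7) -> a = 0; heap: [0-6 ALLOC][7-62 FREE]
Op 2: a = realloc(a, 14) -> a = 0; heap: [0-13 ALLOC][14-62 FREE]
Op 3: a = realloc(a, 20) -> a = 0; heap: [0-19 ALLOC][20-62 FREE]
Op 4: free(a) -> (freed a); heap: [0-62 FREE]
Op 5: b = malloc(5) -> b = 0; heap: [0-4 ALLOC][5-62 FREE]
Op 6: c = malloc(10) -> c = 5; heap: [0-4 ALLOC][5-14 ALLOC][15-62 FREE]
Op 7: b = realloc(b, 16) -> b = 15; heap: [0-4 FREE][5-14 ALLOC][15-30 ALLOC][31-62 FREE]
Free blocks: [5 32] total_free=37 largest=32 -> 100*(37-32)/37 = 500/37 ≈ 13.514 -> rounds to 14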